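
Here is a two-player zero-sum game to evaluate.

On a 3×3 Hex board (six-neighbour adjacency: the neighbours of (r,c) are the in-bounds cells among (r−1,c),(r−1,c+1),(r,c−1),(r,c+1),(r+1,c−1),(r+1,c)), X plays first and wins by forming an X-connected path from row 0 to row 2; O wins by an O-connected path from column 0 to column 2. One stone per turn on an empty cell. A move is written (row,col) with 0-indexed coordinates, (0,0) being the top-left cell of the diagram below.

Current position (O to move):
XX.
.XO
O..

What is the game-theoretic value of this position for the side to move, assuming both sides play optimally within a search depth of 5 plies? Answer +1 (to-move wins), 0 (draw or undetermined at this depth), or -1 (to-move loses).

p1 O@[XX./.XO/O..]: (0,2)[XXO/.XO/O..]-1 (1,0)[XX./OXO/O..]-1 (2,1)[XX./.XO/OO.]+1* (2,2)[XX./.XO/O.O]-1
p2 X@[XX./.XO/OO.] terminal -1; root [XX./.XO/O..] d5

value(XX./.XO/O.., O) = +1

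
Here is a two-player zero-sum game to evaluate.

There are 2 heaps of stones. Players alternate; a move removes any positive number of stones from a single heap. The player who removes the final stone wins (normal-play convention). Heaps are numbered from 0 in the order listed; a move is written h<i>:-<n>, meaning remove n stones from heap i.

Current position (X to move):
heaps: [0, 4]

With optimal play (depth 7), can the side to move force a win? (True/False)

X winning at [(0,4)]: True

p1 X@[(0,4)]: h1:-1[(0,3)]-1 h1:-2[(0,2)]-1 h1:-3[(0,1)]-1 h1:-4[(0,0)]+1*
p2 O@[(0,0)] terminal -1; root [(0,4)] d7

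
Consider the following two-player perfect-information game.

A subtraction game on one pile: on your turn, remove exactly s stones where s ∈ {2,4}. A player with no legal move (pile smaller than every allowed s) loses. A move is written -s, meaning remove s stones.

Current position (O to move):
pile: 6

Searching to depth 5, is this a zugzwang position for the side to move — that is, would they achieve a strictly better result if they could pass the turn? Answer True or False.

zugzwang(6, O) = True

[6] O move#1: -2:-1/4*, -4:-1/2
[4] X move#2: -2:-1/2, -4:+1/0*
[0] end (terminal -1, O#3); searched 6 to 5
if O skipped the turn, X would face:
~ [6] X move#1: -2:-1/4*, -4:-1/2
~ [4] O move#2: -2:-1/2, -4:+1/0*
~ [0] end (terminal -1, X#3); searched 6 to 5
compare (O): move=-1 vs pass=+1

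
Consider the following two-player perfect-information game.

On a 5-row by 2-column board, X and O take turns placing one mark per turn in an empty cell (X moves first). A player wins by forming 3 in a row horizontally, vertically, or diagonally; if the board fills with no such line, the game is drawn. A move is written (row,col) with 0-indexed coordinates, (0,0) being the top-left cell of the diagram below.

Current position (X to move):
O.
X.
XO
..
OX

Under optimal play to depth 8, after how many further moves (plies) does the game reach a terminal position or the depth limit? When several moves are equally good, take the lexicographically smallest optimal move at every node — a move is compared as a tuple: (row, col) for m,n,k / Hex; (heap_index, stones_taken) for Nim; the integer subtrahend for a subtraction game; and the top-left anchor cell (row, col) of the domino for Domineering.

PV length from [O./X./XO/../OX]: 1 ply

ply 1, X at O./X./XO/../OX | (0,1)=+0→OX/X./XO/../OX; (1,1)=+0→O./XX/XO/../OX; (3,0)=+1→O./X./XO/X./OX*; (3,1)=+0→O./X./XO/.X/OX
ply 2: O./X./XO/X./OX is terminal -1 (O); from O./X./XO/../OX depth 8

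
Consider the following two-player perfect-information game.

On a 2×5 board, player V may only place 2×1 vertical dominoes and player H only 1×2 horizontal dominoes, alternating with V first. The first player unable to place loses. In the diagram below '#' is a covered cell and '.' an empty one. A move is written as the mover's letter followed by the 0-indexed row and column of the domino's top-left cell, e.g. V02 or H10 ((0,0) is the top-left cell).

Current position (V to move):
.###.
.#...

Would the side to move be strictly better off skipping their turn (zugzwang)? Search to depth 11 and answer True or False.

ply 1, V at .###./.#... | V00=-1→####./##...; V04=+1→.####/.#..#*
ply 2, H at .####/.#..# | H12=-1→.####/.####*
ply 3, V at .####/.#### | V00=+1→#####/#####*
ply 4: #####/##### is terminal -1 (H); from .###./.#... depth 11
suppose V passes — search the same position with H to move:
pass> ply 1, H at .###./.#... | H12=-1→.###./.###.*; H13=-1→.###./.#.##
pass> ply 2, V at .###./.###. | V00=+1→####./####.*; V04=+1→.####/.####
pass> ply 3: ####./####. is terminal -1 (H); from .###./.#... depth 11
for V: play +1, pass +1

zugzwang(.###./.#..., V) = False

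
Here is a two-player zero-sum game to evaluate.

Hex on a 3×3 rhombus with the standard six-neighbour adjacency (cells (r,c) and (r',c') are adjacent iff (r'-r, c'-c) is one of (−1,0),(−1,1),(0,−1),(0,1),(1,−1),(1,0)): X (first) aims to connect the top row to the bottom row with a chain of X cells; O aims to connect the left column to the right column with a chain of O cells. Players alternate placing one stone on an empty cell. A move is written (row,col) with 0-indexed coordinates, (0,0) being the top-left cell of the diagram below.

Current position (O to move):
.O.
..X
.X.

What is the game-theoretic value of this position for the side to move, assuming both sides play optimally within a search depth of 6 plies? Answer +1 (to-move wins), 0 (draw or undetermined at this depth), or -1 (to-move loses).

ply 1, O at .O./..X/.X. | (0,0)=-1→OO./..X/.X.; (0,2)=+1→.OO/..X/.X.*; (1,0)=-1→.O./O.X/.X.; (1,1)=-1→.O./.OX/.X.; (2,0)=-1→.O./..X/OX.; (2,2)=-1→.O./..X/.XO
ply 2, X at .OO/..X/.X. | (0,0)=-1→XOO/..X/.X.*; (1,0)=-1→.OO/X.X/.X.; (1,1)=-1→.OO/.XX/.X.; (2,0)=-1→.OO/..X/XX.; (2,2)=-1→.OO/..X/.XX
ply 3, O at XOO/..X/.X. | (1,0)=+1→XOO/O.X/.X.*; (1,1)=+1→XOO/.OX/.X.; (2,0)=+1→XOO/..X/OX.; (2,2)=-1→XOO/..X/.XO
ply 4: XOO/O.X/.X. is terminal -1 (X); from .O./..X/.X. depth 6

value(.O./..X/.X., O) = +1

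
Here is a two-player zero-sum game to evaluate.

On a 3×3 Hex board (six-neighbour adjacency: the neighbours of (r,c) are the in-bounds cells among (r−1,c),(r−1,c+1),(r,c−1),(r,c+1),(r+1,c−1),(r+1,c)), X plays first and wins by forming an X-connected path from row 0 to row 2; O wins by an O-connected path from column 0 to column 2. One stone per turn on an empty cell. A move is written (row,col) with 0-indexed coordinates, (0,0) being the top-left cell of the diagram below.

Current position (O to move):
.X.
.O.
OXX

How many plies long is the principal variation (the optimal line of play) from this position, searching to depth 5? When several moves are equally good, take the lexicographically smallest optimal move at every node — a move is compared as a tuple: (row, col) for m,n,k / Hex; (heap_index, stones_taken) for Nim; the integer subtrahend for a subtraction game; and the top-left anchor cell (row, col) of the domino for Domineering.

PV length from [.X./.O./OXX]: 3 plies

ply 1, O at .X./.O./OXX | (0,0)=+1→OX./.O./OXX*; (0,2)=+1→.XO/.O./OXX; (1,0)=+1→.X./OO./OXX; (1,2)=+1→.X./.OO/OXX
ply 2, X at OX./.O./OXX | (0,2)=-1→OXX/.O./OXX*; (1,0)=-1→OX./XO./OXX; (1,2)=-1→OX./.OX/OXX
ply 3, O at OXX/.O./OXX | (1,0)=-1→OXX/OO./OXX; (1,2)=+1→OXX/.OO/OXX*
ply 4: OXX/.OO/OXX is terminal -1 (X); from .X./.O./OXX depth 5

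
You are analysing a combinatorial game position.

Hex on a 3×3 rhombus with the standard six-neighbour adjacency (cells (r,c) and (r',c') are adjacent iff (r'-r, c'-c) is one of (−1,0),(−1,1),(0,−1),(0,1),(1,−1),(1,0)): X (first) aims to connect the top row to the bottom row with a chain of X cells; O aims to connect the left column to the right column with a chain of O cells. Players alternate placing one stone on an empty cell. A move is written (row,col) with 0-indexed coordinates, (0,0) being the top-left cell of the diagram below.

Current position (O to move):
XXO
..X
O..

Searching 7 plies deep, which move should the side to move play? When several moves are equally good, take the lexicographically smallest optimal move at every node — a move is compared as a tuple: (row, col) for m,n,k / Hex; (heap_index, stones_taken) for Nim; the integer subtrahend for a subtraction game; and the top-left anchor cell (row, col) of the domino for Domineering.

p1 O@[XXO/..X/O..]: (1,0)[XXO/O.X/O..]-1 (1,1)[XXO/.OX/O..]+1* (2,1)[XXO/..X/OO.]+1 (2,2)[XXO/..X/O.O]+1
p2 X@[XXO/.OX/O..] terminal -1; root [XXO/..X/O..] d7

O's best at [XXO/..X/O..]: (1,1)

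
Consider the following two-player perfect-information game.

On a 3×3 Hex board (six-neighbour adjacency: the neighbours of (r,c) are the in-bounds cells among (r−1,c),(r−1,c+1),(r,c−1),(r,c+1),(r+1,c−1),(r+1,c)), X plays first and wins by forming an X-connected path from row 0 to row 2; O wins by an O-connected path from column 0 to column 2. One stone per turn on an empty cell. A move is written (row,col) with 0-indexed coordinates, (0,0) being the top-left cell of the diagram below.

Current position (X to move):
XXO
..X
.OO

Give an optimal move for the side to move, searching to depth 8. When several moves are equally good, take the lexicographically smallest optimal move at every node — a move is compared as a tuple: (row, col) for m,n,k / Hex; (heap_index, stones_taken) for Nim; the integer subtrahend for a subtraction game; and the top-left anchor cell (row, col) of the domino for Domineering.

[XXO/..X/.OO] X move#1: (1,0):-1/XXO/X.X/.OO, (1,1):-1/XXO/.XX/.OO, (2,0):+1/XXO/..X/XOO*
[XXO/..X/XOO] O move#2: (1,0):-1/XXO/O.X/XOO*, (1,1):-1/XXO/.OX/XOO
[XXO/O.X/XOO] X move#3: (1,1):+1/XXO/OXX/XOO*
[XXO/OXX/XOO] end (terminal -1, O#4); searched XXO/..X/.OO to 8

X's best at [XXO/..X/.OO]: (2,0)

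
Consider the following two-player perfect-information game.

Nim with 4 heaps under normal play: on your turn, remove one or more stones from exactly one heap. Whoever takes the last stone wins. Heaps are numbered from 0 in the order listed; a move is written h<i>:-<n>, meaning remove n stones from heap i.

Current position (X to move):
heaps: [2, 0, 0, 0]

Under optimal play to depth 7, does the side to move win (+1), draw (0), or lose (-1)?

ply 1, X at (2,0,0,0) | h0:-1=-1→(1,0,0,0); h0:-2=+1→(0,0,0,0)*
ply 2: (0,0,0,0) is terminal -1 (O); from (2,0,0,0) depth 7

value((2,0,0,0), X) = +1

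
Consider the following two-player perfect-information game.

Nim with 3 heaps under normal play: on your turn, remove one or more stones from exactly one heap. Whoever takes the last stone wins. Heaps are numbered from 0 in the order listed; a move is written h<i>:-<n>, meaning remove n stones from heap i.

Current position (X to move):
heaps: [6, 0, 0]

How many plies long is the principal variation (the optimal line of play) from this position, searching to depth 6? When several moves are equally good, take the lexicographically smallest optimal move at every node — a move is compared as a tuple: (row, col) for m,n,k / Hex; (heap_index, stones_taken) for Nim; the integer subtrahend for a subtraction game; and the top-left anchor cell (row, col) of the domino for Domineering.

[(6,0,0)] X move#1: h0:-1:-1/(5,0,0), h0:-2:-1/(4,0,0), h0:-3:-1/(3,0,0), h0:-4:-1/(2,0,0), h0:-5:-1/(1,0,0), h0:-6:+1/(0,0,0)*
[(0,0,0)] end (terminal -1, O#2); searched (6,0,0) to 6

PV length from [(6,0,0)]: 1 ply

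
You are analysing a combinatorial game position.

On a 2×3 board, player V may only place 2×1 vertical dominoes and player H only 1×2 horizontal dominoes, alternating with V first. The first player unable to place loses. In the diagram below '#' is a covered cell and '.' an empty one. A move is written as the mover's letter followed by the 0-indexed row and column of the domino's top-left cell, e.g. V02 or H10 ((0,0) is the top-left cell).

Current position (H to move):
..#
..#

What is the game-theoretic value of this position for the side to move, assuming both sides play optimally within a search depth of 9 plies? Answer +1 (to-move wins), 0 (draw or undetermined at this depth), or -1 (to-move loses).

ply 1, H at ..#/..# | H00=+1→###/..#*; H10=+1→..#/###
ply 2: ###/..# is terminal -1 (V); from ..#/..# depth 9

value(..#/..#, H) = +1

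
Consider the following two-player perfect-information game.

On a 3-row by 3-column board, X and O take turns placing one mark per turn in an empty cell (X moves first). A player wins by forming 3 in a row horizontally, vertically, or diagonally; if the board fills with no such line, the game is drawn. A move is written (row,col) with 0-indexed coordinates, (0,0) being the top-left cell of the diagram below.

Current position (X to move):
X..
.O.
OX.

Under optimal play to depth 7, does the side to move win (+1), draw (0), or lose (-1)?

[X../.O./OX.] X move#1: (0,1):-1/XX./.O./OX., (0,2):+0/X.X/.O./OX.*, (1,0):-1/X../XO./OX., (1,2):-1/X../.OX/OX., (2,2):-1/X../.O./OXX
[X.X/.O./OX.] O move#2: (0,1):+0/XOX/.O./OX.*, (1,0):-1/X.X/OO./OX., (1,2):-1/X.X/.OO/OX., (2,2):-1/X.X/.O./OXO
[XOX/.O./OX.] X move#3: (1,0):+0/XOX/XO./OX.*, (1,2):+0/XOX/.OX/OX., (2,2):+0/XOX/.O./OXX
[XOX/XO./OX.] O move#4: (1,2):+0/XOX/XOO/OX.*, (2,2):+0/XOX/XO./OXO
[XOX/XOO/OX.] X move#5: (2,2):+0/XOX/XOO/OXX*
[XOX/XOO/OXX] end (terminal +0, O#6); searched X../.O./OX. to 7

value(X../.O./OX., X) = 0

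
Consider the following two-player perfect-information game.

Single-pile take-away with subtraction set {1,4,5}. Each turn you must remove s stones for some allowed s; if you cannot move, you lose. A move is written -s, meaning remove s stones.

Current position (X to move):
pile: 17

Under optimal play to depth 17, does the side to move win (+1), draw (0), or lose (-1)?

p1 X@[17]: -1[16]+1* -4[13]-1 -5[12]-1
p2 O@[16]: -1[15]-1* -4[12]-1 -5[11]-1
p3 X@[15]: -1[14]-1 -4[11]-1 -5[10]+1*
p4 O@[10]: -1[9]-1* -4[6]-1 -5[5]-1
p5 X@[9]: -1[8]+1* -4[5]-1 -5[4]-1
p6 O@[8]: -1[7]-1* -4[4]-1 -5[3]-1
p7 X@[7]: -1[6]-1 -4[3]-1 -5[2]+1*
p8 O@[2]: -1[1]-1*
p9 X@[1]: -1[0]+1*
p10 O@[0] terminal -1; root [17] d17

value(17, X) = +1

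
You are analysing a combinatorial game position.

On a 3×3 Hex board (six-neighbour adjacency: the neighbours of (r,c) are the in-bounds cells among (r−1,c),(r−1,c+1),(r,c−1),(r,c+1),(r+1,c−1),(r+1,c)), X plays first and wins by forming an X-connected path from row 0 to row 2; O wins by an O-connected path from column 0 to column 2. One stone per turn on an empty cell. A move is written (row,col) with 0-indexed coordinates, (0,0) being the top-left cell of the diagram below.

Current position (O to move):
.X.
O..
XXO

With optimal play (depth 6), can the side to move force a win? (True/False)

p1 O@[.X./O../XXO]: (0,0)[OX./O../XXO]-1 (0,2)[.XO/O../XXO]-1 (1,1)[.X./OO./XXO]+1* (1,2)[.X./O.O/XXO]-1
p2 X@[.X./OO./XXO]: (0,0)[XX./OO./XXO]-1* (0,2)[.XX/OO./XXO]-1 (1,2)[.X./OOX/XXO]-1
p3 O@[XX./OO./XXO]: (0,2)[XXO/OO./XXO]+1* (1,2)[XX./OOO/XXO]+1
p4 X@[XXO/OO./XXO] terminal -1; root [.X./O../XXO] d6

O winning at [.X./O../XXO]: True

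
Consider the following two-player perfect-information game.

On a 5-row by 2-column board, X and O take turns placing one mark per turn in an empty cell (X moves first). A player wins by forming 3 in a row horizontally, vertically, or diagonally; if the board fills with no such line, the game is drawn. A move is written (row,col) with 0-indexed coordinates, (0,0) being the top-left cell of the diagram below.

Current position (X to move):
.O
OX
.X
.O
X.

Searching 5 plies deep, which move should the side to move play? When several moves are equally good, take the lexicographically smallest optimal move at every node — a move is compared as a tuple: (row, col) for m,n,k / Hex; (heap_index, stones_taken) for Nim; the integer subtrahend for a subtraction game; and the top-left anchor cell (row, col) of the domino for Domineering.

[.O/OX/.X/.O/X.] X move#1: (0,0):+0/XO/OX/.X/.O/X.*, (2,0):+0/.O/OX/XX/.O/X., (3,0):+0/.O/OX/.X/XO/X., (4,1):-1/.O/OX/.X/.O/XX
[XO/OX/.X/.O/X.] O move#2: (2,0):+0/XO/OX/OX/.O/X.*, (3,0):+0/XO/OX/.X/OO/X., (4,1):+0/XO/OX/.X/.O/XO
[XO/OX/OX/.O/X.] X move#3: (3,0):+0/XO/OX/OX/XO/X.*, (4,1):-1/XO/OX/OX/.O/XX
[XO/OX/OX/XO/X.] O move#4: (4,1):+0/XO/OX/OX/XO/XO*
[XO/OX/OX/XO/XO] end (terminal +0, X#5); searched .O/OX/.X/.O/X. to 5

X's best at [.O/OX/.X/.O/X.]: (0,0)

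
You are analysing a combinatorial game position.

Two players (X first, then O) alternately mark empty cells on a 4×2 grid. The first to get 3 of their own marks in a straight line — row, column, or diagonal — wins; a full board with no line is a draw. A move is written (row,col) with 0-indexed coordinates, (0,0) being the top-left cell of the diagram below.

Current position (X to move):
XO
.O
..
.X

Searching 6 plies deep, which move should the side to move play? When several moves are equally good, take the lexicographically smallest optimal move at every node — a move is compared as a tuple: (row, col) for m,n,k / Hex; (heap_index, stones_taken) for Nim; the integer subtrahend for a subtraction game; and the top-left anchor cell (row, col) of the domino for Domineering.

X's best at [XO/.O/../.X]: (2,1)

p1 X@[XO/.O/../.X]: (1,0)[XO/XO/../.X]-1 (2,0)[XO/.O/X./.X]-1 (2,1)[XO/.O/.X/.X]+0* (3,0)[XO/.O/../XX]-1
p2 O@[XO/.O/.X/.X]: (1,0)[XO/OO/.X/.X]+0* (2,0)[XO/.O/OX/.X]+0 (3,0)[XO/.O/.X/OX]+0
p3 X@[XO/OO/.X/.X]: (2,0)[XO/OO/XX/.X]+0* (3,0)[XO/OO/.X/XX]+0
p4 O@[XO/OO/XX/.X]: (3,0)[XO/OO/XX/OX]+0*
p5 X@[XO/OO/XX/OX] terminal +0; root [XO/.O/../.X] d6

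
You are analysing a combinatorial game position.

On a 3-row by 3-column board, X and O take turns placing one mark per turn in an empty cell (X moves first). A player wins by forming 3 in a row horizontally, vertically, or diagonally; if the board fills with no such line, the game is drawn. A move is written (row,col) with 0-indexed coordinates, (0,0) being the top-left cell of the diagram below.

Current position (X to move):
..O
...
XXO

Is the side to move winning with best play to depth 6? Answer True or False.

X winning at [..O/.../XXO]: False

[..O/.../XXO] X move#1: (0,0):-1/X.O/.../XXO*, (0,1):-1/.XO/.../XXO, (1,0):-1/..O/X../XXO, (1,1):-1/..O/.X./XXO, (1,2):-1/..O/..X/XXO
[X.O/.../XXO] O move#2: (0,1):-1/XOO/.../XXO, (1,0):+0/X.O/O../XXO, (1,1):-1/X.O/.O./XXO, (1,2):+1/X.O/..O/XXO*
[X.O/..O/XXO] end (terminal -1, X#3); searched ..O/.../XXO to 6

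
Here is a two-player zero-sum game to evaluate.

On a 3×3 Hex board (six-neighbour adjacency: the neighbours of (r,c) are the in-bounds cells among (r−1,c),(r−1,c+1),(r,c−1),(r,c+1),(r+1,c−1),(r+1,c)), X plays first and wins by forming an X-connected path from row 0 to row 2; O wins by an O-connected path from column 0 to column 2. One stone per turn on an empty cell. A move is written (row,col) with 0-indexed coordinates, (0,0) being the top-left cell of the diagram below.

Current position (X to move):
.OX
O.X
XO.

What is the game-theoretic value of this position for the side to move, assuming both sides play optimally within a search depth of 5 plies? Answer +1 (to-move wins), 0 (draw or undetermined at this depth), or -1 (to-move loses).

value(.OX/O.X/XO., X) = +1

p1 X@[.OX/O.X/XO.]: (0,0)[XOX/O.X/XO.]+1* (1,1)[.OX/OXX/XO.]+1 (2,2)[.OX/O.X/XOX]+1
p2 O@[XOX/O.X/XO.]: (1,1)[XOX/OOX/XO.]-1* (2,2)[XOX/O.X/XOO]-1
p3 X@[XOX/OOX/XO.]: (2,2)[XOX/OOX/XOX]+1*
p4 O@[XOX/OOX/XOX] terminal -1; root [.OX/O.X/XO.] d5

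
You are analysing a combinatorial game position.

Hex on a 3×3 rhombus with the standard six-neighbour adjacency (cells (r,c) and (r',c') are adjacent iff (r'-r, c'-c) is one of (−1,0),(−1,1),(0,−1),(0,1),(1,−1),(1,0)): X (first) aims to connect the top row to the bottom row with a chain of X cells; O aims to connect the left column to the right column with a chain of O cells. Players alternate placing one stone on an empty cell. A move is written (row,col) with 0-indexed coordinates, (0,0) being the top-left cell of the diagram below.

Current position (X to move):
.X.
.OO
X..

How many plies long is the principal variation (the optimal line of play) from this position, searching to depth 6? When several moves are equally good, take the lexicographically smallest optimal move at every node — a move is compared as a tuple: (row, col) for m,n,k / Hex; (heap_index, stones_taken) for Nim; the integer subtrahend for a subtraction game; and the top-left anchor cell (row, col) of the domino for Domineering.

[.X./.OO/X..] X move#1: (0,0):-1/XX./.OO/X.., (0,2):-1/.XX/.OO/X.., (1,0):+1/.X./XOO/X..*, (2,1):-1/.X./.OO/XX., (2,2):-1/.X./.OO/X.X
[.X./XOO/X..] end (terminal -1, O#2); searched .X./.OO/X.. to 6

PV length from [.X./.OO/X..]: 1 ply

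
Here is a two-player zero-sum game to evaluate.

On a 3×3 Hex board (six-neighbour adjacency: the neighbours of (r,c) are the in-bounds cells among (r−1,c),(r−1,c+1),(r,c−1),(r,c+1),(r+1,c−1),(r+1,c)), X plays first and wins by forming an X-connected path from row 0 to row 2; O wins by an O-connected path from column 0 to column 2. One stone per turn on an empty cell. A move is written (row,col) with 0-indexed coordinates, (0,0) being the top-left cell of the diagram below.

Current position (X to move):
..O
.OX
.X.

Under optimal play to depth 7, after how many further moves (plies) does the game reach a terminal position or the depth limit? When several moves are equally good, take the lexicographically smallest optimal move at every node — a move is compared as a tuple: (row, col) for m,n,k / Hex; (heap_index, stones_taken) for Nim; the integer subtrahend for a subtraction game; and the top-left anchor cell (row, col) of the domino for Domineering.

PV length from [..O/.OX/.X.]: 4 plies

[..O/.OX/.X.] X move#1: (0,0):-1/X.O/.OX/.X.*, (0,1):-1/.XO/.OX/.X., (1,0):-1/..O/XOX/.X., (2,0):-1/..O/.OX/XX., (2,2):-1/..O/.OX/.XX
[X.O/.OX/.X.] O move#2: (0,1):+1/XOO/.OX/.X.*, (1,0):+1/X.O/OOX/.X., (2,0):+1/X.O/.OX/OX., (2,2):+1/X.O/.OX/.XO
[XOO/.OX/.X.] X move#3: (1,0):-1/XOO/XOX/.X.*, (2,0):-1/XOO/.OX/XX., (2,2):-1/XOO/.OX/.XX
[XOO/XOX/.X.] O move#4: (2,0):+1/XOO/XOX/OX.*, (2,2):-1/XOO/XOX/.XO
[XOO/XOX/OX.] end (terminal -1, X#5); searched ..O/.OX/.X. to 7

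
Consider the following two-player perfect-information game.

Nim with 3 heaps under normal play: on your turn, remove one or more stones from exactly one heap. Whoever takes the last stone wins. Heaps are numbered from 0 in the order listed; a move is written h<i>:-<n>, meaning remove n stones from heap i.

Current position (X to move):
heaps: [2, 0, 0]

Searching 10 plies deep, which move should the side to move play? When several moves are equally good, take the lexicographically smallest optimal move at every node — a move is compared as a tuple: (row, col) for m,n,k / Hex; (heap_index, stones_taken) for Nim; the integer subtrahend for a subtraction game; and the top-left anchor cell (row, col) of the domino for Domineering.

p1 X@[(2,0,0)]: h0:-1[(1,0,0)]-1 h0:-2[(0,0,0)]+1*
p2 O@[(0,0,0)] terminal -1; root [(2,0,0)] d10

X's best at [(2,0,0)]: h0:-2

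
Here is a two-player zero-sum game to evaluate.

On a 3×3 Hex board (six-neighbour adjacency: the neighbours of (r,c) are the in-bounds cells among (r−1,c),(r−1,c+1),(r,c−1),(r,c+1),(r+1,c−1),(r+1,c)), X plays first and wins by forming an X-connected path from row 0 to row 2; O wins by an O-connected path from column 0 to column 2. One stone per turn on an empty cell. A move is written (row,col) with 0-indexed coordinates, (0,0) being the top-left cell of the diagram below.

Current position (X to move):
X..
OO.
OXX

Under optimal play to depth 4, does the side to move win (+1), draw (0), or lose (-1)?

value(X../OO./OXX, X) = -1

p1 X@[X../OO./OXX]: (0,1)[XX./OO./OXX]-1* (0,2)[X.X/OO./OXX]-1 (1,2)[X../OOX/OXX]-1
p2 O@[XX./OO./OXX]: (0,2)[XXO/OO./OXX]+1* (1,2)[XX./OOO/OXX]+1
p3 X@[XXO/OO./OXX] terminal -1; root [X../OO./OXX] d4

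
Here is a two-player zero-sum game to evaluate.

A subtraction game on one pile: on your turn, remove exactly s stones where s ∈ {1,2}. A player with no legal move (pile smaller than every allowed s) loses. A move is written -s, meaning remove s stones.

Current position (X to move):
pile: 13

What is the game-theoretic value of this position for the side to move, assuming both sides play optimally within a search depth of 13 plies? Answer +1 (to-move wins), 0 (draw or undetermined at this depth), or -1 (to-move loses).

value(13, X) = +1

p1 X@[13]: -1[12]+1* -2[11]-1
p2 O@[12]: -1[11]-1* -2[10]-1
p3 X@[11]: -1[10]-1 -2[9]+1*
p4 O@[9]: -1[8]-1* -2[7]-1
p5 X@[8]: -1[7]-1 -2[6]+1*
p6 O@[6]: -1[5]-1* -2[4]-1
p7 X@[5]: -1[4]-1 -2[3]+1*
p8 O@[3]: -1[2]-1* -2[1]-1
p9 X@[2]: -1[1]-1 -2[0]+1*
p10 O@[0] terminal -1; root [13] d13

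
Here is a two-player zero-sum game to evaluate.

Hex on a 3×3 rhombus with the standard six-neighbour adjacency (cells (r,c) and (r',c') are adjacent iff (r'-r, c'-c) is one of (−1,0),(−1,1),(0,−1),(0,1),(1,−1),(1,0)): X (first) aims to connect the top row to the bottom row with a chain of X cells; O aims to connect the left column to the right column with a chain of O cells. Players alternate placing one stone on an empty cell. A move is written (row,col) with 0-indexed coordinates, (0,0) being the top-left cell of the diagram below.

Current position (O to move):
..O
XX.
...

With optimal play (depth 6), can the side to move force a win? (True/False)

O winning at [..O/XX./...]: False

ply 1, O at ..O/XX./... | (0,0)=-1→O.O/XX./...*; (0,1)=-1→.OO/XX./...; (1,2)=-1→..O/XXO/...; (2,0)=-1→..O/XX./O..; (2,1)=-1→..O/XX./.O.; (2,2)=-1→..O/XX./..O
ply 2, X at O.O/XX./... | (0,1)=+1→OXO/XX./...*; (1,2)=-1→O.O/XXX/...; (2,0)=-1→O.O/XX./X..; (2,1)=-1→O.O/XX./.X.; (2,2)=-1→O.O/XX./..X
ply 3, O at OXO/XX./... | (1,2)=-1→OXO/XXO/...*; (2,0)=-1→OXO/XX./O..; (2,1)=-1→OXO/XX./.O.; (2,2)=-1→OXO/XX./..O
ply 4, X at OXO/XXO/... | (2,0)=+1→OXO/XXO/X..*; (2,1)=+1→OXO/XXO/.X.; (2,2)=+1→OXO/XXO/..X
ply 5: OXO/XXO/X.. is terminal -1 (O); from ..O/XX./... depth 6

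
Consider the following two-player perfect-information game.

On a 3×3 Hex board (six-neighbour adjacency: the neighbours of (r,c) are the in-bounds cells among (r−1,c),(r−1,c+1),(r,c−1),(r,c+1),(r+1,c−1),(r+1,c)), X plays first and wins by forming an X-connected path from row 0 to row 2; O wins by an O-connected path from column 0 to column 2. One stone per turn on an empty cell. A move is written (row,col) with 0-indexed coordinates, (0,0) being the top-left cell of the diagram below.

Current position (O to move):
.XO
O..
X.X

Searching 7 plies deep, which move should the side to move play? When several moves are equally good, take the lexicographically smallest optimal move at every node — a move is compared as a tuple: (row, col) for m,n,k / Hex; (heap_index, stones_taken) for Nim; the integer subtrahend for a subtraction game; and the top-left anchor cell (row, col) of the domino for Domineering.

ply 1, O at .XO/O../X.X | (0,0)=-1→OXO/O../X.X; (1,1)=+1→.XO/OO./X.X*; (1,2)=-1→.XO/O.O/X.X; (2,1)=-1→.XO/O../XOX
ply 2: .XO/OO./X.X is terminal -1 (X); from .XO/O../X.X depth 7

O's best at [.XO/O../X.X]: (1,1)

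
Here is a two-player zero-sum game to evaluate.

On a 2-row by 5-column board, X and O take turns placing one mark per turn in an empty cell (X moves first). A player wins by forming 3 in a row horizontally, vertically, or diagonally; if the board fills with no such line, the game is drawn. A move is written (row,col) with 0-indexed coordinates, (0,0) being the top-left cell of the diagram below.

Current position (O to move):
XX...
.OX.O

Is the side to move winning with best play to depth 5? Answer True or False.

ply 1, O at XX.../.OX.O | (0,2)=+0→XXO../.OX.O*; (0,3)=-1→XX.O./.OX.O; (0,4)=-1→XX..O/.OX.O; (1,0)=-1→XX.../OOX.O; (1,3)=-1→XX.../.OXOO
ply 2, X at XXO../.OX.O | (0,3)=+0→XXOX./.OX.O*; (0,4)=+0→XXO.X/.OX.O; (1,0)=+0→XXO../XOX.O; (1,3)=+0→XXO../.OXXO
ply 3, O at XXOX./.OX.O | (0,4)=+0→XXOXO/.OX.O*; (1,0)=+0→XXOX./OOX.O; (1,3)=+0→XXOX./.OXOO
ply 4, X at XXOXO/.OX.O | (1,0)=+0→XXOXO/XOX.O*; (1,3)=+0→XXOXO/.OXXO
ply 5, O at XXOXO/XOX.O | (1,3)=+0→XXOXO/XOXOO*
ply 6: XXOXO/XOXOO is terminal +0 (X); from XX.../.OX.O depth 5

O winning at [XX.../.OX.O]: False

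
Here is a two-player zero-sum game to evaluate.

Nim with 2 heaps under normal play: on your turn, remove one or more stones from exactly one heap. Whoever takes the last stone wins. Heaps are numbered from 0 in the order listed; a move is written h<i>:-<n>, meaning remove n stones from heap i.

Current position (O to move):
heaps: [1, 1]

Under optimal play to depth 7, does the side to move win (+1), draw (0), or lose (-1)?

value((1,1), O) = -1

ply 1, O at (1,1) | h0:-1=-1→(0,1)*; h1:-1=-1→(1,0)
ply 2, X at (0,1) | h1:-1=+1→(0,0)*
ply 3: (0,0) is terminal -1 (O); from (1,1) depth 7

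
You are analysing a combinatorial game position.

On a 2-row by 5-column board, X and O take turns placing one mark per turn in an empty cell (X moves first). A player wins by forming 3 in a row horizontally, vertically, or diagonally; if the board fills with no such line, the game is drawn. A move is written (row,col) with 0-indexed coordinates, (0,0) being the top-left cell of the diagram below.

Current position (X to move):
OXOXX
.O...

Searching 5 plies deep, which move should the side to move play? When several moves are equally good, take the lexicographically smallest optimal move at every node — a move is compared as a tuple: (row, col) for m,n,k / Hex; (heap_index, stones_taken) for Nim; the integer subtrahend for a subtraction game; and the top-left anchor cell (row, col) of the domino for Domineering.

[OXOXX/.O...] X move#1: (1,0):+0/OXOXX/XO...*, (1,2):+0/OXOXX/.OX.., (1,3):+0/OXOXX/.O.X., (1,4):-1/OXOXX/.O..X
[OXOXX/XO...] O move#2: (1,2):+0/OXOXX/XOO..*, (1,3):+0/OXOXX/XO.O., (1,4):+0/OXOXX/XO..O
[OXOXX/XOO..] X move#3: (1,3):+0/OXOXX/XOOX.*, (1,4):-1/OXOXX/XOO.X
[OXOXX/XOOX.] O move#4: (1,4):+0/OXOXX/XOOXO*
[OXOXX/XOOXO] end (terminal +0, X#5); searched OXOXX/.O... to 5

X's best at [OXOXX/.O...]: (1,0)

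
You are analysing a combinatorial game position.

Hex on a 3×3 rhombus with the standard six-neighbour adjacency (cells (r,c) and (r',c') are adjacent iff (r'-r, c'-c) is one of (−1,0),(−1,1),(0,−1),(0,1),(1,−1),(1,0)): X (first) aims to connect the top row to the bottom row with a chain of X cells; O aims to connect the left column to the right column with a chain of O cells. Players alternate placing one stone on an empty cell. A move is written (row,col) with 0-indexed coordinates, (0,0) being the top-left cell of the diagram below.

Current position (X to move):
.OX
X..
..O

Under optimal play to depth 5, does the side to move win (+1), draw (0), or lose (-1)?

value(.OX/X../..O, X) = +1

p1 X@[.OX/X../..O]: (0,0)[XOX/X../..O]+1* (1,1)[.OX/XX./..O]+1 (1,2)[.OX/X.X/..O]+1 (2,0)[.OX/X../X.O]+1 (2,1)[.OX/X../.XO]+1
p2 O@[XOX/X../..O]: (1,1)[XOX/XO./..O]-1* (1,2)[XOX/X.O/..O]-1 (2,0)[XOX/X../O.O]-1 (2,1)[XOX/X../.OO]-1
p3 X@[XOX/XO./..O]: (1,2)[XOX/XOX/..O]+1* (2,0)[XOX/XO./X.O]+1 (2,1)[XOX/XO./.XO]+1
p4 O@[XOX/XOX/..O]: (2,0)[XOX/XOX/O.O]-1* (2,1)[XOX/XOX/.OO]-1
p5 X@[XOX/XOX/O.O]: (2,1)[XOX/XOX/OXO]+1*
p6 O@[XOX/XOX/OXO] terminal -1; root [.OX/X../..O] d5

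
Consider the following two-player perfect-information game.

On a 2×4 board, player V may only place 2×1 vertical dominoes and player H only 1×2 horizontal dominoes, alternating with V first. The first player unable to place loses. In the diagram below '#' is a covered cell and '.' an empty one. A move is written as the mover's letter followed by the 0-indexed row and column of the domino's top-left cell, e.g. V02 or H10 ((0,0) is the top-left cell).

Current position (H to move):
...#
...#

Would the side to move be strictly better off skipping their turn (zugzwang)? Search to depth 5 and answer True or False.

zugzwang(...#/...#, H) = False

[...#/...#] H move#1: H00:+1/##.#/...#*, H01:+1/.###/...#, H10:+1/...#/##.#, H11:+1/...#/.###
[##.#/...#] V move#2: V02:-1/####/..##*
[####/..##] H move#3: H10:+1/####/####*
[####/####] end (terminal -1, V#4); searched ...#/...# to 5
pass branch (V moves first from the same position):
  | [...#/...#] V move#1: V00:-1/#..#/#..#, V01:+1/.#.#/.#.#*, V02:-1/..##/..##
  | [.#.#/.#.#] end (terminal -1, H#2); searched ...#/...# to 5
H moving scores +1; H passing scores -1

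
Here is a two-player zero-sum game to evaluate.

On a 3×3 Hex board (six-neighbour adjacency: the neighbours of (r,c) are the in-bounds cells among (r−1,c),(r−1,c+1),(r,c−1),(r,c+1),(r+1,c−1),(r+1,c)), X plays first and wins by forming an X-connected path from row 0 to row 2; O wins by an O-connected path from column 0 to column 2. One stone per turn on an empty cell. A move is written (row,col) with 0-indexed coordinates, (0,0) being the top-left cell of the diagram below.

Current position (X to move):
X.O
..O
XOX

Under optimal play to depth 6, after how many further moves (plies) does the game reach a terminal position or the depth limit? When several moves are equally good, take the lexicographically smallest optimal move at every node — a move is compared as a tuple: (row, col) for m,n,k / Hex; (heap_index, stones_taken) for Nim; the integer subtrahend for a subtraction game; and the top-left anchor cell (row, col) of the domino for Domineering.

PV length from [X.O/..O/XOX]: 3 plies

ply 1, X at X.O/..O/XOX | (0,1)=+1→XXO/..O/XOX*; (1,0)=+1→X.O/X.O/XOX; (1,1)=+1→X.O/.XO/XOX
ply 2, O at XXO/..O/XOX | (1,0)=-1→XXO/O.O/XOX*; (1,1)=-1→XXO/.OO/XOX
ply 3, X at XXO/O.O/XOX | (1,1)=+1→XXO/OXO/XOX*
ply 4: XXO/OXO/XOX is terminal -1 (O); from X.O/..O/XOX depth 6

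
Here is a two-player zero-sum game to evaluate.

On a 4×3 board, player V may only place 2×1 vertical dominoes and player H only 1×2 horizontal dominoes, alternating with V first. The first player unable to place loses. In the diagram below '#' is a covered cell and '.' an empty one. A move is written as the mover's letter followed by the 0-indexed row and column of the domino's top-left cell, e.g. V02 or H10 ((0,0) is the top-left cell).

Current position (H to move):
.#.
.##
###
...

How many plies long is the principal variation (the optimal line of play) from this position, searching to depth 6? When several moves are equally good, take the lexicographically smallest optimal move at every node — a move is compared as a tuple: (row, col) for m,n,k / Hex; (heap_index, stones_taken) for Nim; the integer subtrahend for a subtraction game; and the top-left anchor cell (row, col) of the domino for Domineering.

PV length from [.#./.##/###/...]: 2 plies

[.#./.##/###/...] H move#1: H30:-1/.#./.##/###/##.*, H31:-1/.#./.##/###/.##
[.#./.##/###/##.] V move#2: V00:+1/##./###/###/##.*
[##./###/###/##.] end (terminal -1, H#3); searched .#./.##/###/... to 6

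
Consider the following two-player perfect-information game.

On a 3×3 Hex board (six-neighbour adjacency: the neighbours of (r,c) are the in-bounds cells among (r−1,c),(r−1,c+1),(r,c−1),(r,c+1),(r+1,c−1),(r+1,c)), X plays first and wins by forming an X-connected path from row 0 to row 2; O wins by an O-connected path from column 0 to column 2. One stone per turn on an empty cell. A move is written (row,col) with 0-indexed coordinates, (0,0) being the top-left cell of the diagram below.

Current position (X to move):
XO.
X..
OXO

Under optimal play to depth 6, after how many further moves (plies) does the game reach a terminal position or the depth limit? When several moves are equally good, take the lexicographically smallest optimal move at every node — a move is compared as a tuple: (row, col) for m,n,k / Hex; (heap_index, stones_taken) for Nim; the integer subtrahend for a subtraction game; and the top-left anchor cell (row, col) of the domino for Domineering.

[XO./X../OXO] X move#1: (0,2):+1/XOX/X../OXO*, (1,1):+1/XO./XX./OXO, (1,2):+1/XO./X.X/OXO
[XOX/X../OXO] O move#2: (1,1):-1/XOX/XO./OXO*, (1,2):-1/XOX/X.O/OXO
[XOX/XO./OXO] X move#3: (1,2):+1/XOX/XOX/OXO*
[XOX/XOX/OXO] end (terminal -1, O#4); searched XO./X../OXO to 6

PV length from [XO./X../OXO]: 3 plies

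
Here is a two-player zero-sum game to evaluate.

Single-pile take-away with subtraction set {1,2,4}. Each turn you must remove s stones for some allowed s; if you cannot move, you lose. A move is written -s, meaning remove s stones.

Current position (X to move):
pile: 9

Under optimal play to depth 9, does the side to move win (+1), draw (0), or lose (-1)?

value(9, X) = -1

p1 X@[9]: -1[8]-1* -2[7]-1 -4[5]-1
p2 O@[8]: -1[7]-1 -2[6]+1* -4[4]-1
p3 X@[6]: -1[5]-1* -2[4]-1 -4[2]-1
p4 O@[5]: -1[4]-1 -2[3]+1* -4[1]-1
p5 X@[3]: -1[2]-1* -2[1]-1
p6 O@[2]: -1[1]-1 -2[0]+1*
p7 X@[0] terminal -1; root [9] d9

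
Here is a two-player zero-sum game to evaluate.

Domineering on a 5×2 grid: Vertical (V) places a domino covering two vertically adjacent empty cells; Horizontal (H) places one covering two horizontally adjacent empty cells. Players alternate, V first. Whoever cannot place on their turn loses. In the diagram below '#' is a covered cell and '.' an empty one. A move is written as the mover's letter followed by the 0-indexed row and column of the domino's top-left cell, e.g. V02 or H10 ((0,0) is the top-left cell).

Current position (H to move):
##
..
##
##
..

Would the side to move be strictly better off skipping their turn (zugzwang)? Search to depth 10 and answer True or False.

zugzwang(##/../##/##/.., H) = False

ply 1, H at ##/../##/##/.. | H10=+1→##/##/##/##/..*; H40=+1→##/../##/##/##
ply 2: ##/##/##/##/.. is terminal -1 (V); from ##/../##/##/.. depth 10
suppose H passes — search the same position with V to move:
pass> ply 1: ##/../##/##/.. is terminal -1 (V); from ##/../##/##/.. depth 10
for H: play +1, pass +1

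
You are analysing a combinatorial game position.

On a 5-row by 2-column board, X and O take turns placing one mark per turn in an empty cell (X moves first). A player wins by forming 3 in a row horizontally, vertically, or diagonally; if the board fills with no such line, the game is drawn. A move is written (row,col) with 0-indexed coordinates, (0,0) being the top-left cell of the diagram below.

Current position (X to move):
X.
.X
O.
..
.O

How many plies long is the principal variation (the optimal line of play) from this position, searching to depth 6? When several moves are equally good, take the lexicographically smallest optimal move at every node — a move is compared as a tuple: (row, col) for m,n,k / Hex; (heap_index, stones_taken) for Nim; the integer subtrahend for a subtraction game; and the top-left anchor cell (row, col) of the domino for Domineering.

[X./.X/O./../.O] X move#1: (0,1):-1/XX/.X/O./../.O, (1,0):+0/X./XX/O./../.O, (2,1):+1/X./.X/OX/../.O*, (3,0):+0/X./.X/O./X./.O, (3,1):+0/X./.X/O./.X/.O, (4,0):+0/X./.X/O./../XO
[X./.X/OX/../.O] O move#2: (0,1):-1/XO/.X/OX/../.O*, (1,0):-1/X./OX/OX/../.O, (3,0):-1/X./.X/OX/O./.O, (3,1):-1/X./.X/OX/.O/.O, (4,0):-1/X./.X/OX/../OO
[XO/.X/OX/../.O] X move#3: (1,0):+0/XO/XX/OX/../.O, (3,0):+0/XO/.X/OX/X./.O, (3,1):+1/XO/.X/OX/.X/.O*, (4,0):+0/XO/.X/OX/../XO
[XO/.X/OX/.X/.O] end (terminal -1, O#4); searched X./.X/O./../.O to 6

PV length from [X./.X/O./../.O]: 3 plies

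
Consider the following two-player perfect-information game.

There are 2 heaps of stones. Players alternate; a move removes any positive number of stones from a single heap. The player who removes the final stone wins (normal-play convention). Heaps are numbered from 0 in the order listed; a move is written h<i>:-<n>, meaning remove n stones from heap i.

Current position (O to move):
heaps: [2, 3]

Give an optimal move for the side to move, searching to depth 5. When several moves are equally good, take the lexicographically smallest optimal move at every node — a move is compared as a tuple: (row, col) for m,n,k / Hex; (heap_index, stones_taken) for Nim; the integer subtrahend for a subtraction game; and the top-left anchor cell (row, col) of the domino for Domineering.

O's best at [(2,3)]: h1:-1

[(2,3)] O move#1: h0:-1:-1/(1,3), h0:-2:-1/(0,3), h1:-1:+1/(2,2)*, h1:-2:-1/(2,1), h1:-3:-1/(2,0)
[(2,2)] X move#2: h0:-1:-1/(1,2)*, h0:-2:-1/(0,2), h1:-1:-1/(2,1), h1:-2:-1/(2,0)
[(1,2)] O move#3: h0:-1:-1/(0,2), h1:-1:+1/(1,1)*, h1:-2:-1/(1,0)
[(1,1)] X move#4: h0:-1:-1/(0,1)*, h1:-1:-1/(1,0)
[(0,1)] O move#5: h1:-1:+1/(0,0)*
[(0,0)] end (terminal -1, X#6); searched (2,3) to 5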